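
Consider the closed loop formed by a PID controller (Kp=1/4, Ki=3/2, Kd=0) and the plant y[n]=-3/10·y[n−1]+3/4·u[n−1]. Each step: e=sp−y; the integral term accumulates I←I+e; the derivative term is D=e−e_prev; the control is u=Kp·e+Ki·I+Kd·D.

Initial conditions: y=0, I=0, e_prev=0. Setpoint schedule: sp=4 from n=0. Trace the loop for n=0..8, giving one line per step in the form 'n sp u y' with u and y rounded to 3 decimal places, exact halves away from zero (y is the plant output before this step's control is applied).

(exact arithmetic carried between steps; '≈' marks a value shown rounded to 6 d.p. or computed from one; I and e_prev carry over from the previous line; the table rounds u and y to 3 d.p., halves away from zero)
n=0: y=0, sp=4, e=sp−y=4; I=4, D=e−e_prev=4; u=1/4·4+3/2·4+0·4=7; next y=-3/10·0+3/4·7=5.25
n=1: y=5.25, sp=4, e=sp−y=-1.25; I=2.75, D=e−e_prev=-5.25; u=1/4·(-1.25)+3/2·2.75+0·(-5.25)=3.8125; next y=-3/10·5.25+3/4·3.8125=1.284375
n=2: y=1.284375, sp=4, e=sp−y=2.715625; I=5.465625, D=e−e_prev=3.965625; u=1/4·2.715625+3/2·5.465625+0·3.965625≈8.877344; next y=-3/10·1.284375+3/4·8.877344≈6.272695
n=3: y≈6.272695, sp=4, e=sp−y≈-2.272695; I≈3.192930, D=e−e_prev≈-4.988320; u=1/4·(-2.272695)+3/2·3.192930+0·(-4.988320)≈4.221221; next y=-3/10·6.272695+3/4·4.221221≈1.284107
n=4: y≈1.284107, sp=4, e=sp−y≈2.715893; I≈5.908823, D=e−e_prev≈4.988588; u=1/4·2.715893+3/2·5.908823+0·4.988588≈9.542207; next y=-3/10·1.284107+3/4·9.542207≈6.771423
n=5: y≈6.771423, sp=4, e=sp−y≈-2.771423; I≈3.137399, D=e−e_prev≈-5.487317; u=1/4·(-2.771423)+3/2·3.137399+0·(-5.487317)≈4.013243; next y=-3/10·6.771423+3/4·4.013243≈0.978505
n=6: y≈0.978505, sp=4, e=sp−y≈3.021495; I≈6.158894, D=e−e_prev≈5.792918; u=1/4·3.021495+3/2·6.158894+0·5.792918≈9.993715; next y=-3/10·0.978505+3/4·9.993715≈7.201734
n=7: y≈7.201734, sp=4, e=sp−y≈-3.201734; I≈2.957160, D=e−e_prev≈-6.223229; u=1/4·(-3.201734)+3/2·2.957160+0·(-6.223229)≈3.635306; next y=-3/10·7.201734+3/4·3.635306≈0.565959
n=8: y≈0.565959, sp=4, e=sp−y≈3.434041; I≈6.391201, D=e−e_prev≈6.635776; u=1/4·3.434041+3/2·6.391201+0·6.635776≈10.445311; next y=-3/10·0.565959+3/4·10.445311≈7.664196

0 4 7.000 0.000
1 4 3.813 5.250
2 4 8.877 1.284
3 4 4.221 6.273
4 4 9.542 1.284
5 4 4.013 6.771
6 4 9.994 0.979
7 4 3.635 7.202
8 4 10.445 0.566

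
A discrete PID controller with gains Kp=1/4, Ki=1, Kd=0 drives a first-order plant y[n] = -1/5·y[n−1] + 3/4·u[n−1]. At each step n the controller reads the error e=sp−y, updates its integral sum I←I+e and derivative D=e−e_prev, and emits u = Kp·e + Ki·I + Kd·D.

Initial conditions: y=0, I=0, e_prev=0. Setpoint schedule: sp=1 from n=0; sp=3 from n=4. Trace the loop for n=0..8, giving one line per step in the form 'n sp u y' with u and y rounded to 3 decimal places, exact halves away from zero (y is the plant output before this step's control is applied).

0 1 1.250 0.000
1 1 1.078 0.938
2 1 1.536 0.621
3 1 1.407 1.028
4 3 4.102 0.849
5 3 3.681 2.907
6 3 4.683 2.179
7 3 4.382 3.077
8 3 4.812 2.672

(exact arithmetic carried between steps; '≈' marks a value shown rounded to 6 d.p. or computed from one; I and e_prev carry over from the previous line; the table rounds u and y to 3 d.p., halves away from zero)
n=0: y=0, sp=1, e=sp−y=1; I=1, D=e−e_prev=1; u=1/4·1+1·1+0·1=1.25; next y=-1/5·0+3/4·1.25=0.9375
n=1: y=0.9375, sp=1, e=sp−y=0.0625; I=1.0625, D=e−e_prev=-0.9375; u=1/4·0.0625+1·1.0625+0·(-0.9375)=1.078125; next y=-1/5·0.9375+3/4·1.078125≈0.621094
n=2: y≈0.621094, sp=1, e=sp−y≈0.378906; I≈1.441406, D=e−e_prev≈0.316406; u=1/4·0.378906+1·1.441406+0·0.316406≈1.536133; next y=-1/5·0.621094+3/4·1.536133≈1.027881
n=3: y≈1.027881, sp=1, e=sp−y≈-0.027881; I≈1.413525, D=e−e_prev≈-0.406787; u=1/4·(-0.027881)+1·1.413525+0·(-0.406787)≈1.406555; next y=-1/5·1.027881+3/4·1.406555≈0.849340
n=4: y≈0.849340, sp=3, e=sp−y≈2.150660; I≈3.564185, D=e−e_prev≈2.178541; u=1/4·2.150660+1·3.564185+0·2.178541≈4.101850; next y=-1/5·0.849340+3/4·4.101850≈2.906520
n=5: y≈2.906520, sp=3, e=sp−y≈0.093480; I≈3.657666, D=e−e_prev≈-2.057179; u=1/4·0.093480+1·3.657666+0·(-2.057179)≈3.681036; next y=-1/5·2.906520+3/4·3.681036≈2.179473
n=6: y≈2.179473, sp=3, e=sp−y≈0.820527; I≈4.478193, D=e−e_prev≈0.727047; u=1/4·0.820527+1·4.478193+0·0.727047≈4.683325; next y=-1/5·2.179473+3/4·4.683325≈3.076599
n=7: y≈3.076599, sp=3, e=sp−y≈-0.076599; I≈4.401594, D=e−e_prev≈-0.897126; u=1/4·(-0.076599)+1·4.401594+0·(-0.897126)≈4.382444; next y=-1/5·3.076599+3/4·4.382444≈2.671513
n=8: y≈2.671513, sp=3, e=sp−y≈0.328487; I≈4.730081, D=e−e_prev≈0.405085; u=1/4·0.328487+1·4.730081+0·0.405085≈4.812202; next y=-1/5·2.671513+3/4·4.812202≈3.074849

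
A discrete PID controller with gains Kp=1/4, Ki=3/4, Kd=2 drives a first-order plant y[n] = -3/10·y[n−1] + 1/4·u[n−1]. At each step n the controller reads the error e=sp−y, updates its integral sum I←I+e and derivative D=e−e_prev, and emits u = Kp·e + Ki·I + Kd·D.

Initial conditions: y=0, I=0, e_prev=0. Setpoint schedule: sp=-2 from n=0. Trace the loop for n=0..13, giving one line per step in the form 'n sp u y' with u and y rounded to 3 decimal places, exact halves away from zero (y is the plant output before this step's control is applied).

0 -2 -6.000 0.000
1 -2 1.000 -1.500
2 -2 -8.975 0.700
3 -2 2.861 -2.454
4 -2 -14.822 1.451
5 -2 7.177 -4.141
6 -2 -23.934 3.036
7 -2 16.436 -6.894
8 -2 -38.970 6.177
9 -2 34.360 -11.596
10 -2 -64.983 12.069
11 -2 67.599 -19.866
12 -2 -111.049 22.860
13 -2 128.198 -34.620

(exact arithmetic carried between steps; '≈' marks a value shown rounded to 6 d.p. or computed from one; I and e_prev carry over from the previous line; the table rounds u and y to 3 d.p., halves away from zero)
n=0: y=0, sp=-2, e=sp−y=-2; I=-2, D=e−e_prev=-2; u=1/4·(-2)+3/4·(-2)+2·(-2)=-6; next y=-3/10·0+1/4·(-6)=-1.5
n=1: y=-1.5, sp=-2, e=sp−y=-0.5; I=-2.5, D=e−e_prev=1.5; u=1/4·(-0.5)+3/4·(-2.5)+2·1.5=1; next y=-3/10·(-1.5)+1/4·1=0.7
n=2: y=0.7, sp=-2, e=sp−y=-2.7; I=-5.2, D=e−e_prev=-2.2; u=1/4·(-2.7)+3/4·(-5.2)+2·(-2.2)=-8.975; next y=-3/10·0.7+1/4·(-8.975)=-2.45375
n=3: y=-2.45375, sp=-2, e=sp−y=0.45375; I=-4.74625, D=e−e_prev=3.15375; u=1/4·0.45375+3/4·(-4.74625)+2·3.15375=2.86125; next y=-3/10·(-2.45375)+1/4·2.86125≈1.451438
n=4: y≈1.451438, sp=-2, e=sp−y≈-3.451438; I≈-8.197688, D=e−e_prev≈-3.905188; u=1/4·(-3.451438)+3/4·(-8.197688)+2·(-3.905188)≈-14.8215; next y=-3/10·1.451438+1/4·(-14.8215)≈-4.140806
n=5: y≈-4.140806, sp=-2, e=sp−y≈2.140806; I≈-6.056881, D=e−e_prev≈5.592244; u=1/4·2.140806+3/4·(-6.056881)+2·5.592244≈7.177028; next y=-3/10·(-4.140806)+1/4·7.177028≈3.036499
n=6: y≈3.036499, sp=-2, e=sp−y≈-5.036499; I≈-11.093380, D=e−e_prev≈-7.177305; u=1/4·(-5.036499)+3/4·(-11.093380)+2·(-7.177305)≈-23.933770; next y=-3/10·3.036499+1/4·(-23.933770)≈-6.894392
n=7: y≈-6.894392, sp=-2, e=sp−y≈4.894392; I≈-6.198988, D=e−e_prev≈9.930891; u=1/4·4.894392+3/4·(-6.198988)+2·9.930891≈16.436139; next y=-3/10·(-6.894392)+1/4·16.436139≈6.177352
n=8: y≈6.177352, sp=-2, e=sp−y≈-8.177352; I≈-14.376340, D=e−e_prev≈-13.071745; u=1/4·(-8.177352)+3/4·(-14.376340)+2·(-13.071745)≈-38.970083; next y=-3/10·6.177352+1/4·(-38.970083)≈-11.595726
n=9: y≈-11.595726, sp=-2, e=sp−y≈9.595726; I≈-4.780614, D=e−e_prev≈17.773079; u=1/4·9.595726+3/4·(-4.780614)+2·17.773079≈34.359629; next y=-3/10·(-11.595726)+1/4·34.359629≈12.068625
n=10: y≈12.068625, sp=-2, e=sp−y≈-14.068625; I≈-18.849239, D=e−e_prev≈-23.664352; u=1/4·(-14.068625)+3/4·(-18.849239)+2·(-23.664352)≈-64.982789; next y=-3/10·12.068625+1/4·(-64.982789)≈-19.866285
n=11: y≈-19.866285, sp=-2, e=sp−y≈17.866285; I≈-0.982954, D=e−e_prev≈31.934910; u=1/4·17.866285+3/4·(-0.982954)+2·31.934910≈67.599175; next y=-3/10·(-19.866285)+1/4·67.599175≈22.859679
n=12: y≈22.859679, sp=-2, e=sp−y≈-24.859679; I≈-25.842634, D=e−e_prev≈-42.725964; u=1/4·(-24.859679)+3/4·(-25.842634)+2·(-42.725964)≈-111.048823; next y=-3/10·22.859679+1/4·(-111.048823)≈-34.620110
n=13: y≈-34.620110, sp=-2, e=sp−y≈32.620110; I≈6.777476, D=e−e_prev≈57.479789; u=1/4·32.620110+3/4·6.777476+2·57.479789≈128.197712; next y=-3/10·(-34.620110)+1/4·128.197712≈42.435461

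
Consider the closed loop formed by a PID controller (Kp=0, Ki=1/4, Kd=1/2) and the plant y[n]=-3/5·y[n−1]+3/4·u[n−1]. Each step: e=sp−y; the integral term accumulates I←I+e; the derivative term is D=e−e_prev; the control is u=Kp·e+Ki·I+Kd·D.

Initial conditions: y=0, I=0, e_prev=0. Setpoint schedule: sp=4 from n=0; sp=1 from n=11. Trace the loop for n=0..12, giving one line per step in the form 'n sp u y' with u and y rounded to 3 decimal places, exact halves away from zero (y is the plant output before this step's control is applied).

(exact arithmetic carried between steps; '≈' marks a value shown rounded to 6 d.p. or computed from one; I and e_prev carry over from the previous line; the table rounds u and y to 3 d.p., halves away from zero)
n=0: y=0, sp=4, e=sp−y=4; I=4, D=e−e_prev=4; u=0·4+1/4·4+1/2·4=3; next y=-3/5·0+3/4·3=2.25
n=1: y=2.25, sp=4, e=sp−y=1.75; I=5.75, D=e−e_prev=-2.25; u=0·1.75+1/4·5.75+1/2·(-2.25)=0.3125; next y=-3/5·2.25+3/4·0.3125=-1.115625
n=2: y=-1.115625, sp=4, e=sp−y=5.115625; I=10.865625, D=e−e_prev=3.365625; u=0·5.115625+1/4·10.865625+1/2·3.365625≈4.399219; next y=-3/5·(-1.115625)+3/4·4.399219≈3.968789
n=3: y≈3.968789, sp=4, e=sp−y≈0.031211; I≈10.896836, D=e−e_prev≈-5.084414; u=0·0.031211+1/4·10.896836+1/2·(-5.084414)≈0.182002; next y=-3/5·3.968789+3/4·0.182002≈-2.244772
n=4: y≈-2.244772, sp=4, e=sp−y≈6.244772; I≈17.141608, D=e−e_prev≈6.213561; u=0·6.244772+1/4·17.141608+1/2·6.213561≈7.392182; next y=-3/5·(-2.244772)+3/4·7.392182≈6.891000
n=5: y≈6.891000, sp=4, e=sp−y≈-2.891000; I≈14.250608, D=e−e_prev≈-9.135772; u=0·(-2.891000)+1/4·14.250608+1/2·(-9.135772)≈-1.005234; next y=-3/5·6.891000+3/4·(-1.005234)≈-4.888526
n=6: y≈-4.888526, sp=4, e=sp−y≈8.888526; I≈23.139133, D=e−e_prev≈11.779526; u=0·8.888526+1/4·23.139133+1/2·11.779526≈11.674546; next y=-3/5·(-4.888526)+3/4·11.674546≈11.689025
n=7: y≈11.689025, sp=4, e=sp−y≈-7.689025; I≈15.450108, D=e−e_prev≈-16.577551; u=0·(-7.689025)+1/4·15.450108+1/2·(-16.577551)≈-4.426248; next y=-3/5·11.689025+3/4·(-4.426248)≈-10.333101
n=8: y≈-10.333101, sp=4, e=sp−y≈14.333101; I≈29.783210, D=e−e_prev≈22.022126; u=0·14.333101+1/4·29.783210+1/2·22.022126≈18.456865; next y=-3/5·(-10.333101)+3/4·18.456865≈20.042510
n=9: y≈20.042510, sp=4, e=sp−y≈-16.042510; I≈13.740700, D=e−e_prev≈-30.375611; u=0·(-16.042510)+1/4·13.740700+1/2·(-30.375611)≈-11.752630; next y=-3/5·20.042510+3/4·(-11.752630)≈-20.839979
n=10: y≈-20.839979, sp=4, e=sp−y≈24.839979; I≈38.580679, D=e−e_prev≈40.882488; u=0·24.839979+1/4·38.580679+1/2·40.882488≈30.086414; next y=-3/5·(-20.839979)+3/4·30.086414≈35.068798
n=11: y≈35.068798, sp=1, e=sp−y≈-34.068798; I≈4.511881, D=e−e_prev≈-58.908776; u=0·(-34.068798)+1/4·4.511881+1/2·(-58.908776)≈-28.326418; next y=-3/5·35.068798+3/4·(-28.326418)≈-42.286092
n=12: y≈-42.286092, sp=1, e=sp−y≈43.286092; I≈47.797973, D=e−e_prev≈77.354890; u=0·43.286092+1/4·47.797973+1/2·77.354890≈50.626938; next y=-3/5·(-42.286092)+3/4·50.626938≈63.341859

0 4 3.000 0.000
1 4 0.313 2.250
2 4 4.399 -1.116
3 4 0.182 3.969
4 4 7.392 -2.245
5 4 -1.005 6.891
6 4 11.675 -4.889
7 4 -4.426 11.689
8 4 18.457 -10.333
9 4 -11.753 20.043
10 4 30.086 -20.840
11 1 -28.326 35.069
12 1 50.627 -42.286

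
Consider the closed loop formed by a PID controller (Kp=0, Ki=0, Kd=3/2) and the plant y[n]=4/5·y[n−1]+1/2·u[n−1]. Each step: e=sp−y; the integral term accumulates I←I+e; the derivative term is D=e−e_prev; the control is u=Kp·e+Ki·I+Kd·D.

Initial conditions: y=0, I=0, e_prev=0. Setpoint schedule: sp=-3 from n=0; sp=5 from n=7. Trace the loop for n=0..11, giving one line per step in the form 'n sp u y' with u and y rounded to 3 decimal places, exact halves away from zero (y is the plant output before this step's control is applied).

(exact arithmetic carried between steps; '≈' marks a value shown rounded to 6 d.p. or computed from one; I and e_prev carry over from the previous line; the table rounds u and y to 3 d.p., halves away from zero)
n=0: y=0, sp=-3, e=sp−y=-3; I=-3, D=e−e_prev=-3; u=0·(-3)+0·(-3)+3/2·(-3)=-4.5; next y=4/5·0+1/2·(-4.5)=-2.25
n=1: y=-2.25, sp=-3, e=sp−y=-0.75; I=-3.75, D=e−e_prev=2.25; u=0·(-0.75)+0·(-3.75)+3/2·2.25=3.375; next y=4/5·(-2.25)+1/2·3.375=-0.1125
n=2: y=-0.1125, sp=-3, e=sp−y=-2.8875; I=-6.6375, D=e−e_prev=-2.1375; u=0·(-2.8875)+0·(-6.6375)+3/2·(-2.1375)=-3.20625; next y=4/5·(-0.1125)+1/2·(-3.20625)=-1.693125
n=3: y=-1.693125, sp=-3, e=sp−y=-1.306875; I=-7.944375, D=e−e_prev=1.580625; u=0·(-1.306875)+0·(-7.944375)+3/2·1.580625≈2.370938; next y=4/5·(-1.693125)+1/2·2.370938≈-0.169031
n=4: y≈-0.169031, sp=-3, e=sp−y≈-2.830969; I≈-10.775344, D=e−e_prev≈-1.524094; u=0·(-2.830969)+0·(-10.775344)+3/2·(-1.524094)≈-2.286141; next y=4/5·(-0.169031)+1/2·(-2.286141)≈-1.278295
n=5: y≈-1.278295, sp=-3, e=sp−y≈-1.721705; I≈-12.497048, D=e−e_prev≈1.109264; u=0·(-1.721705)+0·(-12.497048)+3/2·1.109264≈1.663896; next y=4/5·(-1.278295)+1/2·1.663896≈-0.190688
n=6: y≈-0.190688, sp=-3, e=sp−y≈-2.809312; I≈-15.306360, D=e−e_prev≈-1.087607; u=0·(-2.809312)+0·(-15.306360)+3/2·(-1.087607)≈-1.631411; next y=4/5·(-0.190688)+1/2·(-1.631411)≈-0.968256
n=7: y≈-0.968256, sp=5, e=sp−y≈5.968256; I≈-9.338104, D=e−e_prev≈8.777568; u=0·5.968256+0·(-9.338104)+3/2·8.777568≈13.166352; next y=4/5·(-0.968256)+1/2·13.166352≈5.808571
n=8: y≈5.808571, sp=5, e=sp−y≈-0.808571; I≈-10.146675, D=e−e_prev≈-6.776827; u=0·(-0.808571)+0·(-10.146675)+3/2·(-6.776827)≈-10.165240; next y=4/5·5.808571+1/2·(-10.165240)≈-0.435763
n=9: y≈-0.435763, sp=5, e=sp−y≈5.435763; I≈-4.710912, D=e−e_prev≈6.244334; u=0·5.435763+0·(-4.710912)+3/2·6.244334≈9.366502; next y=4/5·(-0.435763)+1/2·9.366502≈4.334640
n=10: y≈4.334640, sp=5, e=sp−y≈0.665360; I≈-4.045552, D=e−e_prev≈-4.770403; u=0·0.665360+0·(-4.045552)+3/2·(-4.770403)≈-7.155605; next y=4/5·4.334640+1/2·(-7.155605)≈-0.110091
n=11: y≈-0.110091, sp=5, e=sp−y≈5.110091; I≈1.064538, D=e−e_prev≈4.444731; u=0·5.110091+0·1.064538+3/2·4.444731≈6.667096; next y=4/5·(-0.110091)+1/2·6.667096≈3.245476

0 -3 -4.500 0.000
1 -3 3.375 -2.250
2 -3 -3.206 -0.113
3 -3 2.371 -1.693
4 -3 -2.286 -0.169
5 -3 1.664 -1.278
6 -3 -1.631 -0.191
7 5 13.166 -0.968
8 5 -10.165 5.809
9 5 9.367 -0.436
10 5 -7.156 4.335
11 5 6.667 -0.110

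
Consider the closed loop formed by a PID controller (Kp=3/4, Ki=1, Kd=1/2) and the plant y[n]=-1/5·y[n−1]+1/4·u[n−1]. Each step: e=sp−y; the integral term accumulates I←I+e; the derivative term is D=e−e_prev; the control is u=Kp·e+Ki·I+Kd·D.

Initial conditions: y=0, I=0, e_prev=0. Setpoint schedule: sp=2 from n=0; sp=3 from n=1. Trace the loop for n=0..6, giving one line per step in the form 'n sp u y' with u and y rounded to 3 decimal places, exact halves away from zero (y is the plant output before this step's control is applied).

0 2 4.500 0.000
1 3 5.219 1.125
2 3 7.258 1.080
3 3 7.988 1.599
4 3 9.472 1.677
5 3 10.035 2.033
6 3 11.023 2.102

(exact arithmetic carried between steps; '≈' marks a value shown rounded to 6 d.p. or computed from one; I and e_prev carry over from the previous line; the table rounds u and y to 3 d.p., halves away from zero)
n=0: y=0, sp=2, e=sp−y=2; I=2, D=e−e_prev=2; u=3/4·2+1·2+1/2·2=4.5; next y=-1/5·0+1/4·4.5=1.125
n=1: y=1.125, sp=3, e=sp−y=1.875; I=3.875, D=e−e_prev=-0.125; u=3/4·1.875+1·3.875+1/2·(-0.125)=5.21875; next y=-1/5·1.125+1/4·5.21875≈1.079688
n=2: y≈1.079688, sp=3, e=sp−y≈1.920313; I≈5.795313, D=e−e_prev≈0.045313; u=3/4·1.920313+1·5.795313+1/2·0.045313≈7.258203; next y=-1/5·1.079688+1/4·7.258203≈1.598613
n=3: y≈1.598613, sp=3, e=sp−y≈1.401387; I≈7.196699, D=e−e_prev≈-0.518926; u=3/4·1.401387+1·7.196699+1/2·(-0.518926)≈7.988276; next y=-1/5·1.598613+1/4·7.988276≈1.677346
n=4: y≈1.677346, sp=3, e=sp−y≈1.322654; I≈8.519353, D=e−e_prev≈-0.078733; u=3/4·1.322654+1·8.519353+1/2·(-0.078733)≈9.471976; next y=-1/5·1.677346+1/4·9.471976≈2.032525
n=5: y≈2.032525, sp=3, e=sp−y≈0.967475; I≈9.486828, D=e−e_prev≈-0.355178; u=3/4·0.967475+1·9.486828+1/2·(-0.355178)≈10.034845; next y=-1/5·2.032525+1/4·10.034845≈2.102206
n=6: y≈2.102206, sp=3, e=sp−y≈0.897794; I≈10.384622, D=e−e_prev≈-0.069682; u=3/4·0.897794+1·10.384622+1/2·(-0.069682)≈11.023126; next y=-1/5·2.102206+1/4·11.023126≈2.335340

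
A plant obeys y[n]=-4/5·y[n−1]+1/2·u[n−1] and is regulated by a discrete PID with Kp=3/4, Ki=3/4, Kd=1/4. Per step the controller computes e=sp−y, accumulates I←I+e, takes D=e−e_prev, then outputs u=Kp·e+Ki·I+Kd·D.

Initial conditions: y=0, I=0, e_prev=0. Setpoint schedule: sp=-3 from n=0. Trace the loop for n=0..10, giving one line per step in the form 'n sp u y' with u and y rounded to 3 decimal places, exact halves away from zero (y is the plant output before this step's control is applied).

0 -3 -5.250 0.000
1 -3 -2.156 -2.625
2 -3 -9.476 1.022
3 -3 -0.070 -5.555
4 -3 -17.236 4.409
5 -3 8.669 -12.145
6 -3 -34.454 14.051
7 -3 33.714 -28.467
8 -3 -76.987 39.631
9 -3 100.265 -70.198
10 -3 -185.650 106.291

(exact arithmetic carried between steps; '≈' marks a value shown rounded to 6 d.p. or computed from one; I and e_prev carry over from the previous line; the table rounds u and y to 3 d.p., halves away from zero)
n=0: y=0, sp=-3, e=sp−y=-3; I=-3, D=e−e_prev=-3; u=3/4·(-3)+3/4·(-3)+1/4·(-3)=-5.25; next y=-4/5·0+1/2·(-5.25)=-2.625
n=1: y=-2.625, sp=-3, e=sp−y=-0.375; I=-3.375, D=e−e_prev=2.625; u=3/4·(-0.375)+3/4·(-3.375)+1/4·2.625=-2.15625; next y=-4/5·(-2.625)+1/2·(-2.15625)=1.021875
n=2: y=1.021875, sp=-3, e=sp−y=-4.021875; I=-7.396875, D=e−e_prev=-3.646875; u=3/4·(-4.021875)+3/4·(-7.396875)+1/4·(-3.646875)≈-9.475781; next y=-4/5·1.021875+1/2·(-9.475781)≈-5.555391
n=3: y≈-5.555391, sp=-3, e=sp−y≈2.555391; I≈-4.841484, D=e−e_prev≈6.577266; u=3/4·2.555391+3/4·(-4.841484)+1/4·6.577266≈-0.070254; next y=-4/5·(-5.555391)+1/2·(-0.070254)≈4.409186
n=4: y≈4.409186, sp=-3, e=sp−y≈-7.409186; I≈-12.250670, D=e−e_prev≈-9.964576; u=3/4·(-7.409186)+3/4·(-12.250670)+1/4·(-9.964576)≈-17.236036; next y=-4/5·4.409186+1/2·(-17.236036)≈-12.145366
n=5: y≈-12.145366, sp=-3, e=sp−y≈9.145366; I≈-3.105304, D=e−e_prev≈16.554552; u=3/4·9.145366+3/4·(-3.105304)+1/4·16.554552≈8.668685; next y=-4/5·(-12.145366)+1/2·8.668685≈14.050635
n=6: y≈14.050635, sp=-3, e=sp−y≈-17.050635; I≈-20.155939, D=e−e_prev≈-26.196002; u=3/4·(-17.050635)+3/4·(-20.155939)+1/4·(-26.196002)≈-34.453931; next y=-4/5·14.050635+1/2·(-34.453931)≈-28.467474
n=7: y≈-28.467474, sp=-3, e=sp−y≈25.467474; I≈5.311535, D=e−e_prev≈42.518110; u=3/4·25.467474+3/4·5.311535+1/4·42.518110≈33.713784; next y=-4/5·(-28.467474)+1/2·33.713784≈39.630871
n=8: y≈39.630871, sp=-3, e=sp−y≈-42.630871; I≈-37.319336, D=e−e_prev≈-68.098345; u=3/4·(-42.630871)+3/4·(-37.319336)+1/4·(-68.098345)≈-76.987242; next y=-4/5·39.630871+1/2·(-76.987242)≈-70.198318
n=9: y≈-70.198318, sp=-3, e=sp−y≈67.198318; I≈29.878982, D=e−e_prev≈109.829189; u=3/4·67.198318+3/4·29.878982+1/4·109.829189≈100.265272; next y=-4/5·(-70.198318)+1/2·100.265272≈106.291291
n=10: y≈106.291291, sp=-3, e=sp−y≈-109.291291; I≈-79.412309, D=e−e_prev≈-176.489609; u=3/4·(-109.291291)+3/4·(-79.412309)+1/4·(-176.489609)≈-185.650102; next y=-4/5·106.291291+1/2·(-185.650102)≈-177.858083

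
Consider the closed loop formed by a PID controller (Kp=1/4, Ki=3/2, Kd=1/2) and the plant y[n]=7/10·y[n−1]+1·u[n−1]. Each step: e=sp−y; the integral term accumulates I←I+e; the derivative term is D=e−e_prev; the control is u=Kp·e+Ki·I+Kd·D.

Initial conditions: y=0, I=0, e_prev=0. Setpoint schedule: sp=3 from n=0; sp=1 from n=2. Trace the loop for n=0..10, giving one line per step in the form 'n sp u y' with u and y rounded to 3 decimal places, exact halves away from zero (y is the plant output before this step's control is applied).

(exact arithmetic carried between steps; '≈' marks a value shown rounded to 6 d.p. or computed from one; I and e_prev carry over from the previous line; the table rounds u and y to 3 d.p., halves away from zero)
n=0: y=0, sp=3, e=sp−y=3; I=3, D=e−e_prev=3; u=1/4·3+3/2·3+1/2·3=6.75; next y=7/10·0+1·6.75=6.75
n=1: y=6.75, sp=3, e=sp−y=-3.75; I=-0.75, D=e−e_prev=-6.75; u=1/4·(-3.75)+3/2·(-0.75)+1/2·(-6.75)=-5.4375; next y=7/10·6.75+1·(-5.4375)=-0.7125
n=2: y=-0.7125, sp=1, e=sp−y=1.7125; I=0.9625, D=e−e_prev=5.4625; u=1/4·1.7125+3/2·0.9625+1/2·5.4625=4.603125; next y=7/10·(-0.7125)+1·4.603125=4.104375
n=3: y=4.104375, sp=1, e=sp−y=-3.104375; I=-2.141875, D=e−e_prev=-4.816875; u=1/4·(-3.104375)+3/2·(-2.141875)+1/2·(-4.816875)≈-6.397344; next y=7/10·4.104375+1·(-6.397344)≈-3.524281
n=4: y≈-3.524281, sp=1, e=sp−y≈4.524281; I≈2.382406, D=e−e_prev≈7.628656; u=1/4·4.524281+3/2·2.382406+1/2·7.628656≈8.519008; next y=7/10·(-3.524281)+1·8.519008≈6.052011
n=5: y≈6.052011, sp=1, e=sp−y≈-5.052011; I≈-2.669605, D=e−e_prev≈-9.576292; u=1/4·(-5.052011)+3/2·(-2.669605)+1/2·(-9.576292)≈-10.055556; next y=7/10·6.052011+1·(-10.055556)≈-5.819148
n=6: y≈-5.819148, sp=1, e=sp−y≈6.819148; I≈4.149544, D=e−e_prev≈11.871159; u=1/4·6.819148+3/2·4.149544+1/2·11.871159≈13.864682; next y=7/10·(-5.819148)+1·13.864682≈9.791278
n=7: y≈9.791278, sp=1, e=sp−y≈-8.791278; I≈-4.641735, D=e−e_prev≈-15.610426; u=1/4·(-8.791278)+3/2·(-4.641735)+1/2·(-15.610426)≈-16.965635; next y=7/10·9.791278+1·(-16.965635)≈-10.111740
n=8: y≈-10.111740, sp=1, e=sp−y≈11.111740; I≈6.470005, D=e−e_prev≈19.903018; u=1/4·11.111740+3/2·6.470005+1/2·19.903018≈22.434452; next y=7/10·(-10.111740)+1·22.434452≈15.356234
n=9: y≈15.356234, sp=1, e=sp−y≈-14.356234; I≈-7.886229, D=e−e_prev≈-25.467974; u=1/4·(-14.356234)+3/2·(-7.886229)+1/2·(-25.467974)≈-28.152389; next y=7/10·15.356234+1·(-28.152389)≈-17.403025
n=10: y≈-17.403025, sp=1, e=sp−y≈18.403025; I≈10.516796, D=e−e_prev≈32.759259; u=1/4·18.403025+3/2·10.516796+1/2·32.759259≈36.755580; next y=7/10·(-17.403025)+1·36.755580≈24.573462

0 3 6.750 0.000
1 3 -5.438 6.750
2 1 4.603 -0.713
3 1 -6.397 4.104
4 1 8.519 -3.524
5 1 -10.056 6.052
6 1 13.865 -5.819
7 1 -16.966 9.791
8 1 22.434 -10.112
9 1 -28.152 15.356
10 1 36.756 -17.403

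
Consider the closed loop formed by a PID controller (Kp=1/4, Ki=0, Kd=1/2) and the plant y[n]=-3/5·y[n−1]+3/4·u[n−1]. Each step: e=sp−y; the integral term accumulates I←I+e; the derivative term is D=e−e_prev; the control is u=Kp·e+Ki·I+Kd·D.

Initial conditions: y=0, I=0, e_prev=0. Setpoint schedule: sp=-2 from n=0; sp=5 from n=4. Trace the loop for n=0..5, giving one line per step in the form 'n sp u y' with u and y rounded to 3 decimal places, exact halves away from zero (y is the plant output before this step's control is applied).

(exact arithmetic carried between steps; '≈' marks a value shown rounded to 6 d.p. or computed from one; I and e_prev carry over from the previous line; the table rounds u and y to 3 d.p., halves away from zero)
n=0: y=0, sp=-2, e=sp−y=-2; I=-2, D=e−e_prev=-2; u=1/4·(-2)+0·(-2)+1/2·(-2)=-1.5; next y=-3/5·0+3/4·(-1.5)=-1.125
n=1: y=-1.125, sp=-2, e=sp−y=-0.875; I=-2.875, D=e−e_prev=1.125; u=1/4·(-0.875)+0·(-2.875)+1/2·1.125=0.34375; next y=-3/5·(-1.125)+3/4·0.34375≈0.932813
n=2: y≈0.932813, sp=-2, e=sp−y≈-2.932813; I≈-5.807813, D=e−e_prev≈-2.057813; u=1/4·(-2.932813)+0·(-5.807813)+1/2·(-2.057813)≈-1.762109; next y=-3/5·0.932813+3/4·(-1.762109)≈-1.881270
n=3: y≈-1.881270, sp=-2, e=sp−y≈-0.118730; I≈-5.926543, D=e−e_prev≈2.814082; u=1/4·(-0.118730)+0·(-5.926543)+1/2·2.814082≈1.377358; next y=-3/5·(-1.881270)+3/4·1.377358≈2.161781
n=4: y≈2.161781, sp=5, e=sp−y≈2.838219; I≈-3.088323, D=e−e_prev≈2.956950; u=1/4·2.838219+0·(-3.088323)+1/2·2.956950≈2.188030; next y=-3/5·2.161781+3/4·2.188030≈0.343954
n=5: y≈0.343954, sp=5, e=sp−y≈4.656046; I≈1.567722, D=e−e_prev≈1.817826; u=1/4·4.656046+0·1.567722+1/2·1.817826≈2.072925; next y=-3/5·0.343954+3/4·2.072925≈1.348321

0 -2 -1.500 0.000
1 -2 0.344 -1.125
2 -2 -1.762 0.933
3 -2 1.377 -1.881
4 5 2.188 2.162
5 5 2.073 0.344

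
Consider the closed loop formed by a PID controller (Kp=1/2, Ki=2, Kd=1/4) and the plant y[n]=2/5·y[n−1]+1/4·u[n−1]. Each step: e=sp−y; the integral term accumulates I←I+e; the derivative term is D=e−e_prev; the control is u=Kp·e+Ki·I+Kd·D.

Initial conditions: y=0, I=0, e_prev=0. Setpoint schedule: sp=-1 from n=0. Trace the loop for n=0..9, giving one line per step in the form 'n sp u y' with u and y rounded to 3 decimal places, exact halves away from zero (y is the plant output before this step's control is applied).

(exact arithmetic carried between steps; '≈' marks a value shown rounded to 6 d.p. or computed from one; I and e_prev carry over from the previous line; the table rounds u and y to 3 d.p., halves away from zero)
n=0: y=0, sp=-1, e=sp−y=-1; I=-1, D=e−e_prev=-1; u=1/2·(-1)+2·(-1)+1/4·(-1)=-2.75; next y=2/5·0+1/4·(-2.75)=-0.6875
n=1: y=-0.6875, sp=-1, e=sp−y=-0.3125; I=-1.3125, D=e−e_prev=0.6875; u=1/2·(-0.3125)+2·(-1.3125)+1/4·0.6875=-2.609375; next y=2/5·(-0.6875)+1/4·(-2.609375)≈-0.927344
n=2: y≈-0.927344, sp=-1, e=sp−y≈-0.072656; I≈-1.385156, D=e−e_prev≈0.239844; u=1/2·(-0.072656)+2·(-1.385156)+1/4·0.239844≈-2.746680; next y=2/5·(-0.927344)+1/4·(-2.746680)≈-1.057607
n=3: y≈-1.057607, sp=-1, e=sp−y≈0.057607; I≈-1.327549, D=e−e_prev≈0.130264; u=1/2·0.057607+2·(-1.327549)+1/4·0.130264≈-2.593728; next y=2/5·(-1.057607)+1/4·(-2.593728)≈-1.071475
n=4: y≈-1.071475, sp=-1, e=sp−y≈0.071475; I≈-1.256074, D=e−e_prev≈0.013868; u=1/2·0.071475+2·(-1.256074)+1/4·0.013868≈-2.472943; next y=2/5·(-1.071475)+1/4·(-2.472943)≈-1.046826
n=5: y≈-1.046826, sp=-1, e=sp−y≈0.046826; I≈-1.209248, D=e−e_prev≈-0.024649; u=1/2·0.046826+2·(-1.209248)+1/4·(-0.024649)≈-2.401245; next y=2/5·(-1.046826)+1/4·(-2.401245)≈-1.019042
n=6: y≈-1.019042, sp=-1, e=sp−y≈0.019042; I≈-1.190206, D=e−e_prev≈-0.027784; u=1/2·0.019042+2·(-1.190206)+1/4·(-0.027784)≈-2.377838; next y=2/5·(-1.019042)+1/4·(-2.377838)≈-1.002076
n=7: y≈-1.002076, sp=-1, e=sp−y≈0.002076; I≈-1.188130, D=e−e_prev≈-0.016966; u=1/2·0.002076+2·(-1.188130)+1/4·(-0.016966)≈-2.379464; next y=2/5·(-1.002076)+1/4·(-2.379464)≈-0.995696
n=8: y≈-0.995696, sp=-1, e=sp−y≈-0.004304; I≈-1.192434, D=e−e_prev≈-0.006380; u=1/2·(-0.004304)+2·(-1.192434)+1/4·(-0.006380)≈-2.388614; next y=2/5·(-0.995696)+1/4·(-2.388614)≈-0.995432
n=9: y≈-0.995432, sp=-1, e=sp−y≈-0.004568; I≈-1.197002, D=e−e_prev≈-0.000264; u=1/2·(-0.004568)+2·(-1.197002)+1/4·(-0.000264)≈-2.396353; next y=2/5·(-0.995432)+1/4·(-2.396353)≈-0.997261

0 -1 -2.750 0.000
1 -1 -2.609 -0.688
2 -1 -2.747 -0.927
3 -1 -2.594 -1.058
4 -1 -2.473 -1.071
5 -1 -2.401 -1.047
6 -1 -2.378 -1.019
7 -1 -2.379 -1.002
8 -1 -2.389 -0.996
9 -1 -2.396 -0.995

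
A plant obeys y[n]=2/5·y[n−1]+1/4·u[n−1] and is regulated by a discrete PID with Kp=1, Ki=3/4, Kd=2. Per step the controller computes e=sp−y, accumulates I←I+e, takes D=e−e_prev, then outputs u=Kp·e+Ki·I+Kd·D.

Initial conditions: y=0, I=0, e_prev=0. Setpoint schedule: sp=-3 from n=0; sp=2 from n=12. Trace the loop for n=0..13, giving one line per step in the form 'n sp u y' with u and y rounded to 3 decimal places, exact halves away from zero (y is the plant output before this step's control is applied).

(exact arithmetic carried between steps; '≈' marks a value shown rounded to 6 d.p. or computed from one; I and e_prev carry over from the previous line; the table rounds u and y to 3 d.p., halves away from zero)
n=0: y=0, sp=-3, e=sp−y=-3; I=-3, D=e−e_prev=-3; u=1·(-3)+3/4·(-3)+2·(-3)=-11.25; next y=2/5·0+1/4·(-11.25)=-2.8125
n=1: y=-2.8125, sp=-3, e=sp−y=-0.1875; I=-3.1875, D=e−e_prev=2.8125; u=1·(-0.1875)+3/4·(-3.1875)+2·2.8125=3.046875; next y=2/5·(-2.8125)+1/4·3.046875≈-0.363281
n=2: y≈-0.363281, sp=-3, e=sp−y≈-2.636719; I≈-5.824219, D=e−e_prev≈-2.449219; u=1·(-2.636719)+3/4·(-5.824219)+2·(-2.449219)≈-11.903320; next y=2/5·(-0.363281)+1/4·(-11.903320)≈-3.121143
n=3: y≈-3.121143, sp=-3, e=sp−y≈0.121143; I≈-5.703076, D=e−e_prev≈2.757861; u=1·0.121143+3/4·(-5.703076)+2·2.757861≈1.359558; next y=2/5·(-3.121143)+1/4·1.359558≈-0.908568
n=4: y≈-0.908568, sp=-3, e=sp−y≈-2.091432; I≈-7.794509, D=e−e_prev≈-2.212575; u=1·(-2.091432)+3/4·(-7.794509)+2·(-2.212575)≈-12.362464; next y=2/5·(-0.908568)+1/4·(-12.362464)≈-3.454043
n=5: y≈-3.454043, sp=-3, e=sp−y≈0.454043; I≈-7.340466, D=e−e_prev≈2.545476; u=1·0.454043+3/4·(-7.340466)+2·2.545476≈0.039645; next y=2/5·(-3.454043)+1/4·0.039645≈-1.371706
n=6: y≈-1.371706, sp=-3, e=sp−y≈-1.628294; I≈-8.968760, D=e−e_prev≈-2.082337; u=1·(-1.628294)+3/4·(-8.968760)+2·(-2.082337)≈-12.519538; next y=2/5·(-1.371706)+1/4·(-12.519538)≈-3.678567
n=7: y≈-3.678567, sp=-3, e=sp−y≈0.678567; I≈-8.290193, D=e−e_prev≈2.306861; u=1·0.678567+3/4·(-8.290193)+2·2.306861≈-0.925356; next y=2/5·(-3.678567)+1/4·(-0.925356)≈-1.702766
n=8: y≈-1.702766, sp=-3, e=sp−y≈-1.297234; I≈-9.587427, D=e−e_prev≈-1.975801; u=1·(-1.297234)+3/4·(-9.587427)+2·(-1.975801)≈-12.439407; next y=2/5·(-1.702766)+1/4·(-12.439407)≈-3.790958
n=9: y≈-3.790958, sp=-3, e=sp−y≈0.790958; I≈-8.796469, D=e−e_prev≈2.088192; u=1·0.790958+3/4·(-8.796469)+2·2.088192≈-1.630009; next y=2/5·(-3.790958)+1/4·(-1.630009)≈-1.923886
n=10: y≈-1.923886, sp=-3, e=sp−y≈-1.076114; I≈-9.872584, D=e−e_prev≈-1.867072; u=1·(-1.076114)+3/4·(-9.872584)+2·(-1.867072)≈-12.214697; next y=2/5·(-1.923886)+1/4·(-12.214697)≈-3.823228
n=11: y≈-3.823228, sp=-3, e=sp−y≈0.823228; I≈-9.049355, D=e−e_prev≈1.899343; u=1·0.823228+3/4·(-9.049355)+2·1.899343≈-2.165102; next y=2/5·(-3.823228)+1/4·(-2.165102)≈-2.070567
n=12: y≈-2.070567, sp=2, e=sp−y≈4.070567; I≈-4.978788, D=e−e_prev≈3.247338; u=1·4.070567+3/4·(-4.978788)+2·3.247338≈6.831153; next y=2/5·(-2.070567)+1/4·6.831153≈0.879561
n=13: y≈0.879561, sp=2, e=sp−y≈1.120439; I≈-3.858350, D=e−e_prev≈-2.950128; u=1·1.120439+3/4·(-3.858350)+2·(-2.950128)≈-7.673580; next y=2/5·0.879561+1/4·(-7.673580)≈-1.566570

0 -3 -11.250 0.000
1 -3 3.047 -2.813
2 -3 -11.903 -0.363
3 -3 1.360 -3.121
4 -3 -12.362 -0.909
5 -3 0.040 -3.454
6 -3 -12.520 -1.372
7 -3 -0.925 -3.679
8 -3 -12.439 -1.703
9 -3 -1.630 -3.791
10 -3 -12.215 -1.924
11 -3 -2.165 -3.823
12 2 6.831 -2.071
13 2 -7.674 0.880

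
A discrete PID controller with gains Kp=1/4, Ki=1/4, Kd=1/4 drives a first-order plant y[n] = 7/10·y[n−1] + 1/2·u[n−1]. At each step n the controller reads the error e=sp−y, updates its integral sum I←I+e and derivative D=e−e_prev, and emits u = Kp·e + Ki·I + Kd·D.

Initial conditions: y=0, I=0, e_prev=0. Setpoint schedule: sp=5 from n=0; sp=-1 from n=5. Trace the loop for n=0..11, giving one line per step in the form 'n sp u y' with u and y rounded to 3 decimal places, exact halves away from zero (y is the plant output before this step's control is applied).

(exact arithmetic carried between steps; '≈' marks a value shown rounded to 6 d.p. or computed from one; I and e_prev carry over from the previous line; the table rounds u and y to 3 d.p., halves away from zero)
n=0: y=0, sp=5, e=sp−y=5; I=5, D=e−e_prev=5; u=1/4·5+1/4·5+1/4·5=3.75; next y=7/10·0+1/2·3.75=1.875
n=1: y=1.875, sp=5, e=sp−y=3.125; I=8.125, D=e−e_prev=-1.875; u=1/4·3.125+1/4·8.125+1/4·(-1.875)=2.34375; next y=7/10·1.875+1/2·2.34375=2.484375
n=2: y=2.484375, sp=5, e=sp−y=2.515625; I=10.640625, D=e−e_prev=-0.609375; u=1/4·2.515625+1/4·10.640625+1/4·(-0.609375)≈3.136719; next y=7/10·2.484375+1/2·3.136719≈3.307422
n=3: y≈3.307422, sp=5, e=sp−y≈1.692578; I≈12.333203, D=e−e_prev≈-0.823047; u=1/4·1.692578+1/4·12.333203+1/4·(-0.823047)≈3.300684; next y=7/10·3.307422+1/2·3.300684≈3.965537
n=4: y≈3.965537, sp=5, e=sp−y≈1.034463; I≈13.367666, D=e−e_prev≈-0.658115; u=1/4·1.034463+1/4·13.367666+1/4·(-0.658115)≈3.436003; next y=7/10·3.965537+1/2·3.436003≈4.493878
n=5: y≈4.493878, sp=-1, e=sp−y≈-5.493878; I≈7.873788, D=e−e_prev≈-6.528341; u=1/4·(-5.493878)+1/4·7.873788+1/4·(-6.528341)≈-1.037107; next y=7/10·4.493878+1/2·(-1.037107)≈2.627161
n=6: y≈2.627161, sp=-1, e=sp−y≈-3.627161; I≈4.246628, D=e−e_prev≈1.866717; u=1/4·(-3.627161)+1/4·4.246628+1/4·1.866717≈0.621546; next y=7/10·2.627161+1/2·0.621546≈2.149785
n=7: y≈2.149785, sp=-1, e=sp−y≈-3.149785; I≈1.096842, D=e−e_prev≈0.477375; u=1/4·(-3.149785)+1/4·1.096842+1/4·0.477375≈-0.393892; next y=7/10·2.149785+1/2·(-0.393892)≈1.307904
n=8: y≈1.307904, sp=-1, e=sp−y≈-2.307904; I≈-1.211062, D=e−e_prev≈0.841882; u=1/4·(-2.307904)+1/4·(-1.211062)+1/4·0.841882≈-0.669271; next y=7/10·1.307904+1/2·(-0.669271)≈0.580897
n=9: y≈0.580897, sp=-1, e=sp−y≈-1.580897; I≈-2.791959, D=e−e_prev≈0.727007; u=1/4·(-1.580897)+1/4·(-2.791959)+1/4·0.727007≈-0.911462; next y=7/10·0.580897+1/2·(-0.911462)≈-0.049103
n=10: y≈-0.049103, sp=-1, e=sp−y≈-0.950897; I≈-3.742856, D=e−e_prev≈0.630000; u=1/4·(-0.950897)+1/4·(-3.742856)+1/4·0.630000≈-1.015938; next y=7/10·(-0.049103)+1/2·(-1.015938)≈-0.542341
n=11: y≈-0.542341, sp=-1, e=sp−y≈-0.457659; I≈-4.200514, D=e−e_prev≈0.493238; u=1/4·(-0.457659)+1/4·(-4.200514)+1/4·0.493238≈-1.041234; next y=7/10·(-0.542341)+1/2·(-1.041234)≈-0.900256

0 5 3.750 0.000
1 5 2.344 1.875
2 5 3.137 2.484
3 5 3.301 3.307
4 5 3.436 3.966
5 -1 -1.037 4.494
6 -1 0.622 2.627
7 -1 -0.394 2.150
8 -1 -0.669 1.308
9 -1 -0.911 0.581
10 -1 -1.016 -0.049
11 -1 -1.041 -0.542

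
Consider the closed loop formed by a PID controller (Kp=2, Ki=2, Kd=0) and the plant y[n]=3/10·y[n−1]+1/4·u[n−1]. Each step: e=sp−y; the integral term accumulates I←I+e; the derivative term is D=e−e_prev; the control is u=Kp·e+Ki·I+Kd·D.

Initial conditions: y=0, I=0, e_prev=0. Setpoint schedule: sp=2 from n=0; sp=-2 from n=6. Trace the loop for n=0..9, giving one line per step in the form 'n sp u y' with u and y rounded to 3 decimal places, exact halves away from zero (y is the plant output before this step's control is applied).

(exact arithmetic carried between steps; '≈' marks a value shown rounded to 6 d.p. or computed from one; I and e_prev carry over from the previous line; the table rounds u and y to 3 d.p., halves away from zero)
n=0: y=0, sp=2, e=sp−y=2; I=2, D=e−e_prev=2; u=2·2+2·2+0·2=8; next y=3/10·0+1/4·8=2
n=1: y=2, sp=2, e=sp−y=0; I=2, D=e−e_prev=-2; u=2·0+2·2+0·(-2)=4; next y=3/10·2+1/4·4=1.6
n=2: y=1.6, sp=2, e=sp−y=0.4; I=2.4, D=e−e_prev=0.4; u=2·0.4+2·2.4+0·0.4=5.6; next y=3/10·1.6+1/4·5.6=1.88
n=3: y=1.88, sp=2, e=sp−y=0.12; I=2.52, D=e−e_prev=-0.28; u=2·0.12+2·2.52+0·(-0.28)=5.28; next y=3/10·1.88+1/4·5.28=1.884
n=4: y=1.884, sp=2, e=sp−y=0.116; I=2.636, D=e−e_prev=-0.004; u=2·0.116+2·2.636+0·(-0.004)=5.504; next y=3/10·1.884+1/4·5.504=1.9412
n=5: y=1.9412, sp=2, e=sp−y=0.0588; I=2.6948, D=e−e_prev=-0.0572; u=2·0.0588+2·2.6948+0·(-0.0572)=5.5072; next y=3/10·1.9412+1/4·5.5072=1.95916
n=6: y=1.95916, sp=-2, e=sp−y=-3.95916; I=-1.26436, D=e−e_prev=-4.01796; u=2·(-3.95916)+2·(-1.26436)+0·(-4.01796)=-10.44704; next y=3/10·1.95916+1/4·(-10.44704)=-2.024012
n=7: y=-2.024012, sp=-2, e=sp−y=0.024012; I=-1.240348, D=e−e_prev=3.983172; u=2·0.024012+2·(-1.240348)+0·3.983172=-2.432672; next y=3/10·(-2.024012)+1/4·(-2.432672)≈-1.215372
n=8: y≈-1.215372, sp=-2, e=sp−y≈-0.784628; I≈-2.024976, D=e−e_prev≈-0.808640; u=2·(-0.784628)+2·(-2.024976)+0·(-0.808640)≈-5.619210; next y=3/10·(-1.215372)+1/4·(-5.619210)≈-1.769414
n=9: y≈-1.769414, sp=-2, e=sp−y≈-0.230586; I≈-2.255563, D=e−e_prev≈0.554042; u=2·(-0.230586)+2·(-2.255563)+0·0.554042≈-4.972297; next y=3/10·(-1.769414)+1/4·(-4.972297)≈-1.773898

0 2 8.000 0.000
1 2 4.000 2.000
2 2 5.600 1.600
3 2 5.280 1.880
4 2 5.504 1.884
5 2 5.507 1.941
6 -2 -10.447 1.959
7 -2 -2.433 -2.024
8 -2 -5.619 -1.215
9 -2 -4.972 -1.769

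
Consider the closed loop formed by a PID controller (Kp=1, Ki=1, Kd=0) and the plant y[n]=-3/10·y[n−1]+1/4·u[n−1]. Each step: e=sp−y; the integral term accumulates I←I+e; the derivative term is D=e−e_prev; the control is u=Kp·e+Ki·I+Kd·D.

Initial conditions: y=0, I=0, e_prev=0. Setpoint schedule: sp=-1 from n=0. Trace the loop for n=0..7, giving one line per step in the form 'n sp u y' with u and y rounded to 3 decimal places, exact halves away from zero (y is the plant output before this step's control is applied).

(exact arithmetic carried between steps; '≈' marks a value shown rounded to 6 d.p. or computed from one; I and e_prev carry over from the previous line; the table rounds u and y to 3 d.p., halves away from zero)
n=0: y=0, sp=-1, e=sp−y=-1; I=-1, D=e−e_prev=-1; u=1·(-1)+1·(-1)+0·(-1)=-2; next y=-3/10·0+1/4·(-2)=-0.5
n=1: y=-0.5, sp=-1, e=sp−y=-0.5; I=-1.5, D=e−e_prev=0.5; u=1·(-0.5)+1·(-1.5)+0·0.5=-2; next y=-3/10·(-0.5)+1/4·(-2)=-0.35
n=2: y=-0.35, sp=-1, e=sp−y=-0.65; I=-2.15, D=e−e_prev=-0.15; u=1·(-0.65)+1·(-2.15)+0·(-0.15)=-2.8; next y=-3/10·(-0.35)+1/4·(-2.8)=-0.595
n=3: y=-0.595, sp=-1, e=sp−y=-0.405; I=-2.555, D=e−e_prev=0.245; u=1·(-0.405)+1·(-2.555)+0·0.245=-2.96; next y=-3/10·(-0.595)+1/4·(-2.96)=-0.5615
n=4: y=-0.5615, sp=-1, e=sp−y=-0.4385; I=-2.9935, D=e−e_prev=-0.0335; u=1·(-0.4385)+1·(-2.9935)+0·(-0.0335)=-3.432; next y=-3/10·(-0.5615)+1/4·(-3.432)=-0.68955
n=5: y=-0.68955, sp=-1, e=sp−y=-0.31045; I=-3.30395, D=e−e_prev=0.12805; u=1·(-0.31045)+1·(-3.30395)+0·0.12805=-3.6144; next y=-3/10·(-0.68955)+1/4·(-3.6144)=-0.696735
n=6: y=-0.696735, sp=-1, e=sp−y=-0.303265; I=-3.607215, D=e−e_prev=0.007185; u=1·(-0.303265)+1·(-3.607215)+0·0.007185=-3.91048; next y=-3/10·(-0.696735)+1/4·(-3.91048)≈-0.768600
n=7: y≈-0.768600, sp=-1, e=sp−y≈-0.231401; I≈-3.838616, D=e−e_prev≈0.071865; u=1·(-0.231401)+1·(-3.838616)+0·0.071865≈-4.070016; next y=-3/10·(-0.768600)+1/4·(-4.070016)≈-0.786924

0 -1 -2.000 0.000
1 -1 -2.000 -0.500
2 -1 -2.800 -0.350
3 -1 -2.960 -0.595
4 -1 -3.432 -0.562
5 -1 -3.614 -0.690
6 -1 -3.910 -0.697
7 -1 -4.070 -0.769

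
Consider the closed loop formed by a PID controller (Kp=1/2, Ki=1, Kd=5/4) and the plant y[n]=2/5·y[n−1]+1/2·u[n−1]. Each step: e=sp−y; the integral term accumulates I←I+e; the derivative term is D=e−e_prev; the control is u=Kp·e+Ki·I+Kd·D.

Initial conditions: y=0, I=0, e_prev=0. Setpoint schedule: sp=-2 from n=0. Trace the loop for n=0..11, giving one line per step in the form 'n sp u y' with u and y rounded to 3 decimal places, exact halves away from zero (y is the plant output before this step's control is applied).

(exact arithmetic carried between steps; '≈' marks a value shown rounded to 6 d.p. or computed from one; I and e_prev carry over from the previous line; the table rounds u and y to 3 d.p., halves away from zero)
n=0: y=0, sp=-2, e=sp−y=-2; I=-2, D=e−e_prev=-2; u=1/2·(-2)+1·(-2)+5/4·(-2)=-5.5; next y=2/5·0+1/2·(-5.5)=-2.75
n=1: y=-2.75, sp=-2, e=sp−y=0.75; I=-1.25, D=e−e_prev=2.75; u=1/2·0.75+1·(-1.25)+5/4·2.75=2.5625; next y=2/5·(-2.75)+1/2·2.5625=0.18125
n=2: y=0.18125, sp=-2, e=sp−y=-2.18125; I=-3.43125, D=e−e_prev=-2.93125; u=1/2·(-2.18125)+1·(-3.43125)+5/4·(-2.93125)≈-8.185938; next y=2/5·0.18125+1/2·(-8.185938)≈-4.020469
n=3: y≈-4.020469, sp=-2, e=sp−y≈2.020469; I≈-1.410781, D=e−e_prev≈4.201719; u=1/2·2.020469+1·(-1.410781)+5/4·4.201719≈4.851602; next y=2/5·(-4.020469)+1/2·4.851602≈0.817613
n=4: y≈0.817613, sp=-2, e=sp−y≈-2.817613; I≈-4.228395, D=e−e_prev≈-4.838082; u=1/2·(-2.817613)+1·(-4.228395)+5/4·(-4.838082)≈-11.684804; next y=2/5·0.817613+1/2·(-11.684804)≈-5.515357
n=5: y≈-5.515357, sp=-2, e=sp−y≈3.515357; I≈-0.713038, D=e−e_prev≈6.332970; u=1/2·3.515357+1·(-0.713038)+5/4·6.332970≈8.960853; next y=2/5·(-5.515357)+1/2·8.960853≈2.274284
n=6: y≈2.274284, sp=-2, e=sp−y≈-4.274284; I≈-4.987322, D=e−e_prev≈-7.789640; u=1/2·(-4.274284)+1·(-4.987322)+5/4·(-7.789640)≈-16.861514; next y=2/5·2.274284+1/2·(-16.861514)≈-7.521043
n=7: y≈-7.521043, sp=-2, e=sp−y≈5.521043; I≈0.533722, D=e−e_prev≈9.795327; u=1/2·5.521043+1·0.533722+5/4·9.795327≈15.538402; next y=2/5·(-7.521043)+1/2·15.538402≈4.760784
n=8: y≈4.760784, sp=-2, e=sp−y≈-6.760784; I≈-6.227062, D=e−e_prev≈-12.281827; u=1/2·(-6.760784)+1·(-6.227062)+5/4·(-12.281827)≈-24.959738; next y=2/5·4.760784+1/2·(-24.959738)≈-10.575555
n=9: y≈-10.575555, sp=-2, e=sp−y≈8.575555; I≈2.348493, D=e−e_prev≈15.336339; u=1/2·8.575555+1·2.348493+5/4·15.336339≈25.806695; next y=2/5·(-10.575555)+1/2·25.806695≈8.673125
n=10: y≈8.673125, sp=-2, e=sp−y≈-10.673125; I≈-8.324632, D=e−e_prev≈-19.248681; u=1/2·(-10.673125)+1·(-8.324632)+5/4·(-19.248681)≈-37.722046; next y=2/5·8.673125+1/2·(-37.722046)≈-15.391773
n=11: y≈-15.391773, sp=-2, e=sp−y≈13.391773; I≈5.067141, D=e−e_prev≈24.064898; u=1/2·13.391773+1·5.067141+5/4·24.064898≈41.844150; next y=2/5·(-15.391773)+1/2·41.844150≈14.765366

0 -2 -5.500 0.000
1 -2 2.563 -2.750
2 -2 -8.186 0.181
3 -2 4.852 -4.020
4 -2 -11.685 0.818
5 -2 8.961 -5.515
6 -2 -16.862 2.274
7 -2 15.538 -7.521
8 -2 -24.960 4.761
9 -2 25.807 -10.576
10 -2 -37.722 8.673
11 -2 41.844 -15.392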